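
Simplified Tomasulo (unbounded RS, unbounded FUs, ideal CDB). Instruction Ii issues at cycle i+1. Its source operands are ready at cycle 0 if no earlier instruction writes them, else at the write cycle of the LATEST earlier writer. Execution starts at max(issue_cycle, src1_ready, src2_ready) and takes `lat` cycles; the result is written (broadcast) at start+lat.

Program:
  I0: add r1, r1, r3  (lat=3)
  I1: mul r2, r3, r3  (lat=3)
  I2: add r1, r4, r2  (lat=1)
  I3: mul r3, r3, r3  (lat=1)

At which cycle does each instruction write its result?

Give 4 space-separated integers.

Answer: 4 5 6 5

Derivation:
I0 add r1: issue@1 deps=(None,None) exec_start@1 write@4
I1 mul r2: issue@2 deps=(None,None) exec_start@2 write@5
I2 add r1: issue@3 deps=(None,1) exec_start@5 write@6
I3 mul r3: issue@4 deps=(None,None) exec_start@4 write@5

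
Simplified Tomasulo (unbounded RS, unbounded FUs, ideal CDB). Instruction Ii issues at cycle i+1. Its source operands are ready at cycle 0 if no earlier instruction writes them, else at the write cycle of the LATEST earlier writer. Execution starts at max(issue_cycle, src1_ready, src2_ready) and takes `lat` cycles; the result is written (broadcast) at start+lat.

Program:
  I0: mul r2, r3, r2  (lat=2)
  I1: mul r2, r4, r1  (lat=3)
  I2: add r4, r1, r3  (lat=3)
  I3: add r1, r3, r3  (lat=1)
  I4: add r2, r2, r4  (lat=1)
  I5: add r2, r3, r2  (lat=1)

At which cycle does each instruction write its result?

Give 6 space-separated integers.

I0 mul r2: issue@1 deps=(None,None) exec_start@1 write@3
I1 mul r2: issue@2 deps=(None,None) exec_start@2 write@5
I2 add r4: issue@3 deps=(None,None) exec_start@3 write@6
I3 add r1: issue@4 deps=(None,None) exec_start@4 write@5
I4 add r2: issue@5 deps=(1,2) exec_start@6 write@7
I5 add r2: issue@6 deps=(None,4) exec_start@7 write@8

Answer: 3 5 6 5 7 8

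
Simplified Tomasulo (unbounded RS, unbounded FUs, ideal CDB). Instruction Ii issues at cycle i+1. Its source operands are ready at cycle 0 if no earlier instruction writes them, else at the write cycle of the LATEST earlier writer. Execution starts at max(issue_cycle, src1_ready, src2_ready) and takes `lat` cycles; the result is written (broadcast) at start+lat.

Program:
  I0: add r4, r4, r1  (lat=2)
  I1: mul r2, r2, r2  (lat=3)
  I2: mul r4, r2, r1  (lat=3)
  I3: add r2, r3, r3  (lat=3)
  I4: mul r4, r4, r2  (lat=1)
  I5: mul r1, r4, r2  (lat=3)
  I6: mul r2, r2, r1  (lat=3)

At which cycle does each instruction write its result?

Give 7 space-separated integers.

I0 add r4: issue@1 deps=(None,None) exec_start@1 write@3
I1 mul r2: issue@2 deps=(None,None) exec_start@2 write@5
I2 mul r4: issue@3 deps=(1,None) exec_start@5 write@8
I3 add r2: issue@4 deps=(None,None) exec_start@4 write@7
I4 mul r4: issue@5 deps=(2,3) exec_start@8 write@9
I5 mul r1: issue@6 deps=(4,3) exec_start@9 write@12
I6 mul r2: issue@7 deps=(3,5) exec_start@12 write@15

Answer: 3 5 8 7 9 12 15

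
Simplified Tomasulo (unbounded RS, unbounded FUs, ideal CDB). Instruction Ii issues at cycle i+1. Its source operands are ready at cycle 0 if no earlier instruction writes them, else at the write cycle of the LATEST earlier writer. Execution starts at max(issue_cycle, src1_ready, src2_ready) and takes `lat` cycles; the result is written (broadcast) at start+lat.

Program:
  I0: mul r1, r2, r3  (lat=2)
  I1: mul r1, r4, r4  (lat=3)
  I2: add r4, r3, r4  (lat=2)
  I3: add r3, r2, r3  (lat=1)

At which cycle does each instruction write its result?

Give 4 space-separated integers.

Answer: 3 5 5 5

Derivation:
I0 mul r1: issue@1 deps=(None,None) exec_start@1 write@3
I1 mul r1: issue@2 deps=(None,None) exec_start@2 write@5
I2 add r4: issue@3 deps=(None,None) exec_start@3 write@5
I3 add r3: issue@4 deps=(None,None) exec_start@4 write@5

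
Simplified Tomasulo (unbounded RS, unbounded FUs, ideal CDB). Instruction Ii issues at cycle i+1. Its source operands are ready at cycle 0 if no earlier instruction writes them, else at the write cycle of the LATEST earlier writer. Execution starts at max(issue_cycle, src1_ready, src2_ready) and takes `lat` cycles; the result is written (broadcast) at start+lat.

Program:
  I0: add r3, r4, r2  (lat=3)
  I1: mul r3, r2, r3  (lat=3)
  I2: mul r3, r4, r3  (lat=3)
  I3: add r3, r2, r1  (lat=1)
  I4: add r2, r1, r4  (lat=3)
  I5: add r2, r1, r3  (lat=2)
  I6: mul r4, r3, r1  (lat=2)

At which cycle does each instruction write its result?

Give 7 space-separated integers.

I0 add r3: issue@1 deps=(None,None) exec_start@1 write@4
I1 mul r3: issue@2 deps=(None,0) exec_start@4 write@7
I2 mul r3: issue@3 deps=(None,1) exec_start@7 write@10
I3 add r3: issue@4 deps=(None,None) exec_start@4 write@5
I4 add r2: issue@5 deps=(None,None) exec_start@5 write@8
I5 add r2: issue@6 deps=(None,3) exec_start@6 write@8
I6 mul r4: issue@7 deps=(3,None) exec_start@7 write@9

Answer: 4 7 10 5 8 8 9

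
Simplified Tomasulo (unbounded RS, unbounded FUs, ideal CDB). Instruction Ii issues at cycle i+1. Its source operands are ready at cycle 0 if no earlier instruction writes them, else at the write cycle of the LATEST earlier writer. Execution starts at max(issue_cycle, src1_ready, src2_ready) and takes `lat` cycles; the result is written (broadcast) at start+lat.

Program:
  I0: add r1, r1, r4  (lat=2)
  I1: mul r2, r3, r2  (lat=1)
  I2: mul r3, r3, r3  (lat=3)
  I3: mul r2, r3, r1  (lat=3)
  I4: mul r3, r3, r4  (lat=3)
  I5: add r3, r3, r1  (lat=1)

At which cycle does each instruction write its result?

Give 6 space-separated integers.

Answer: 3 3 6 9 9 10

Derivation:
I0 add r1: issue@1 deps=(None,None) exec_start@1 write@3
I1 mul r2: issue@2 deps=(None,None) exec_start@2 write@3
I2 mul r3: issue@3 deps=(None,None) exec_start@3 write@6
I3 mul r2: issue@4 deps=(2,0) exec_start@6 write@9
I4 mul r3: issue@5 deps=(2,None) exec_start@6 write@9
I5 add r3: issue@6 deps=(4,0) exec_start@9 write@10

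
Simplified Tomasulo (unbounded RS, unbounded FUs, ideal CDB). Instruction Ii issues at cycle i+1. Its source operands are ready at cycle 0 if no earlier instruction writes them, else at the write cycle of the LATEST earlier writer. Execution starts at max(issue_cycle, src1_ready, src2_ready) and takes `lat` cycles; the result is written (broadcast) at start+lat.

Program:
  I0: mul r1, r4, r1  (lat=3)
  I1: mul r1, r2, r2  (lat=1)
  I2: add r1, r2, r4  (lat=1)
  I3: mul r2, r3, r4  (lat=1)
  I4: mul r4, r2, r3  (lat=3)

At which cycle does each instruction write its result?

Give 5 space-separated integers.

I0 mul r1: issue@1 deps=(None,None) exec_start@1 write@4
I1 mul r1: issue@2 deps=(None,None) exec_start@2 write@3
I2 add r1: issue@3 deps=(None,None) exec_start@3 write@4
I3 mul r2: issue@4 deps=(None,None) exec_start@4 write@5
I4 mul r4: issue@5 deps=(3,None) exec_start@5 write@8

Answer: 4 3 4 5 8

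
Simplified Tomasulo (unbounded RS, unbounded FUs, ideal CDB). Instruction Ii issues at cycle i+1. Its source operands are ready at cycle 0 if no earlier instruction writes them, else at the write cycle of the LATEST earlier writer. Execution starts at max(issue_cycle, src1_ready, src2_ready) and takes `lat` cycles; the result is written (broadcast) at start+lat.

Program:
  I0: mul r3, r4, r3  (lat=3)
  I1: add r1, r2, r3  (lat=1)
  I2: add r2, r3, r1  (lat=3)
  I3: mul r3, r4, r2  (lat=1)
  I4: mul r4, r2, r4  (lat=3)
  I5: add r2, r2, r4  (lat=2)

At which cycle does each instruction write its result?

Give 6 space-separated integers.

I0 mul r3: issue@1 deps=(None,None) exec_start@1 write@4
I1 add r1: issue@2 deps=(None,0) exec_start@4 write@5
I2 add r2: issue@3 deps=(0,1) exec_start@5 write@8
I3 mul r3: issue@4 deps=(None,2) exec_start@8 write@9
I4 mul r4: issue@5 deps=(2,None) exec_start@8 write@11
I5 add r2: issue@6 deps=(2,4) exec_start@11 write@13

Answer: 4 5 8 9 11 13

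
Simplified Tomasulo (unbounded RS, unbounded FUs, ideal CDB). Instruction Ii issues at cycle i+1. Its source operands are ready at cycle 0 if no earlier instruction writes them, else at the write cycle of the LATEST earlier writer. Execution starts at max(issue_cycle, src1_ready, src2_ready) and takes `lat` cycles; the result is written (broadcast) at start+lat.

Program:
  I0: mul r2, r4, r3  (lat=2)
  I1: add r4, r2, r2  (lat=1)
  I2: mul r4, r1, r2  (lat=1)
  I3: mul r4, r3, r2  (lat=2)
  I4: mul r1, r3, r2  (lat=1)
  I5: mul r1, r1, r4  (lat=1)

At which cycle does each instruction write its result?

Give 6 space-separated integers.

Answer: 3 4 4 6 6 7

Derivation:
I0 mul r2: issue@1 deps=(None,None) exec_start@1 write@3
I1 add r4: issue@2 deps=(0,0) exec_start@3 write@4
I2 mul r4: issue@3 deps=(None,0) exec_start@3 write@4
I3 mul r4: issue@4 deps=(None,0) exec_start@4 write@6
I4 mul r1: issue@5 deps=(None,0) exec_start@5 write@6
I5 mul r1: issue@6 deps=(4,3) exec_start@6 write@7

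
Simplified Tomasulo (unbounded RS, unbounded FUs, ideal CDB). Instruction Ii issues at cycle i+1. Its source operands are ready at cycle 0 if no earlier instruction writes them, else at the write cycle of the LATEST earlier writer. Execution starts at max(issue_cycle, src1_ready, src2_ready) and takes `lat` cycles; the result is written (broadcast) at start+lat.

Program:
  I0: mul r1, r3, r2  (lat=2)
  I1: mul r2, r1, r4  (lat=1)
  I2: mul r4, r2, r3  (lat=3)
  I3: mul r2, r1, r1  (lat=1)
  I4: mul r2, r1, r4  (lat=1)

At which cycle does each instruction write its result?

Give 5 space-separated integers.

Answer: 3 4 7 5 8

Derivation:
I0 mul r1: issue@1 deps=(None,None) exec_start@1 write@3
I1 mul r2: issue@2 deps=(0,None) exec_start@3 write@4
I2 mul r4: issue@3 deps=(1,None) exec_start@4 write@7
I3 mul r2: issue@4 deps=(0,0) exec_start@4 write@5
I4 mul r2: issue@5 deps=(0,2) exec_start@7 write@8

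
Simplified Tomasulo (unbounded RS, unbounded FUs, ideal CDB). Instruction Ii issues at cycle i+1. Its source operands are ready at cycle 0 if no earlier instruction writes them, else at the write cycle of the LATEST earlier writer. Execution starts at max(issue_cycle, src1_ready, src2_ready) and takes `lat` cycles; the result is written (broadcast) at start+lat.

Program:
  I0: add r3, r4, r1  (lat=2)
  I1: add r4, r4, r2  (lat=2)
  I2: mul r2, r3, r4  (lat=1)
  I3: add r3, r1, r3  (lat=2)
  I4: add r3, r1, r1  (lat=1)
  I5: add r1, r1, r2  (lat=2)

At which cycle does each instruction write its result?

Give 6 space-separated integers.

Answer: 3 4 5 6 6 8

Derivation:
I0 add r3: issue@1 deps=(None,None) exec_start@1 write@3
I1 add r4: issue@2 deps=(None,None) exec_start@2 write@4
I2 mul r2: issue@3 deps=(0,1) exec_start@4 write@5
I3 add r3: issue@4 deps=(None,0) exec_start@4 write@6
I4 add r3: issue@5 deps=(None,None) exec_start@5 write@6
I5 add r1: issue@6 deps=(None,2) exec_start@6 write@8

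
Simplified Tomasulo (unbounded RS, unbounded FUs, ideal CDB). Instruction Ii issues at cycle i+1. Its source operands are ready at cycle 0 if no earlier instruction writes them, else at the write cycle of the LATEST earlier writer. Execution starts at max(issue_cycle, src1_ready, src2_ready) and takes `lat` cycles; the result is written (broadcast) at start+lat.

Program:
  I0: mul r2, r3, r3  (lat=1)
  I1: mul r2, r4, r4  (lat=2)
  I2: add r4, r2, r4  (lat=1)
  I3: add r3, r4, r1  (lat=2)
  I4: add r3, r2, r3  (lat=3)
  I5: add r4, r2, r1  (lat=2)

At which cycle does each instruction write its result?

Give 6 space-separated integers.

Answer: 2 4 5 7 10 8

Derivation:
I0 mul r2: issue@1 deps=(None,None) exec_start@1 write@2
I1 mul r2: issue@2 deps=(None,None) exec_start@2 write@4
I2 add r4: issue@3 deps=(1,None) exec_start@4 write@5
I3 add r3: issue@4 deps=(2,None) exec_start@5 write@7
I4 add r3: issue@5 deps=(1,3) exec_start@7 write@10
I5 add r4: issue@6 deps=(1,None) exec_start@6 write@8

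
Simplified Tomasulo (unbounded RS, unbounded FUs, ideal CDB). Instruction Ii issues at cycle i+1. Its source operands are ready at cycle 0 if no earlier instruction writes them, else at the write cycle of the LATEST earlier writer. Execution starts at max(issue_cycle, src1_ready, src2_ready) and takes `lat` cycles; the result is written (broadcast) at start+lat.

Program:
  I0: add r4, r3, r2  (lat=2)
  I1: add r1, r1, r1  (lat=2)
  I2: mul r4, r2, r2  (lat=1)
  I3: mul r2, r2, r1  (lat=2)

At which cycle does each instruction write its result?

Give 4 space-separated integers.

I0 add r4: issue@1 deps=(None,None) exec_start@1 write@3
I1 add r1: issue@2 deps=(None,None) exec_start@2 write@4
I2 mul r4: issue@3 deps=(None,None) exec_start@3 write@4
I3 mul r2: issue@4 deps=(None,1) exec_start@4 write@6

Answer: 3 4 4 6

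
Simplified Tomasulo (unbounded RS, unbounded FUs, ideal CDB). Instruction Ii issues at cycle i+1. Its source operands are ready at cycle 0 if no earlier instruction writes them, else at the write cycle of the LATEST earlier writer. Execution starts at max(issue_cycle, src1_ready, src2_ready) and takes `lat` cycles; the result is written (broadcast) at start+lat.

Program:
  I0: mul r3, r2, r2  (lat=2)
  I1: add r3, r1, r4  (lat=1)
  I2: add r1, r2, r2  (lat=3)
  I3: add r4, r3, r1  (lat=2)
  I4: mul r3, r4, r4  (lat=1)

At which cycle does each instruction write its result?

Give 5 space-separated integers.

I0 mul r3: issue@1 deps=(None,None) exec_start@1 write@3
I1 add r3: issue@2 deps=(None,None) exec_start@2 write@3
I2 add r1: issue@3 deps=(None,None) exec_start@3 write@6
I3 add r4: issue@4 deps=(1,2) exec_start@6 write@8
I4 mul r3: issue@5 deps=(3,3) exec_start@8 write@9

Answer: 3 3 6 8 9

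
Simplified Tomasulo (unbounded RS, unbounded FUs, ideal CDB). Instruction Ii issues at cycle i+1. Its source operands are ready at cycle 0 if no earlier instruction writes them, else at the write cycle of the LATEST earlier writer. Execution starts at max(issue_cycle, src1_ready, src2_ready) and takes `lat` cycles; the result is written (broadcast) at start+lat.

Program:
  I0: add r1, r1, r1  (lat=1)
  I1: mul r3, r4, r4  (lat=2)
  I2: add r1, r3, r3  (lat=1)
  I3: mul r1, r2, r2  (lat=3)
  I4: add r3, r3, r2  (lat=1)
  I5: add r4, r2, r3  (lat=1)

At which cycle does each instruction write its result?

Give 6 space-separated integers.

I0 add r1: issue@1 deps=(None,None) exec_start@1 write@2
I1 mul r3: issue@2 deps=(None,None) exec_start@2 write@4
I2 add r1: issue@3 deps=(1,1) exec_start@4 write@5
I3 mul r1: issue@4 deps=(None,None) exec_start@4 write@7
I4 add r3: issue@5 deps=(1,None) exec_start@5 write@6
I5 add r4: issue@6 deps=(None,4) exec_start@6 write@7

Answer: 2 4 5 7 6 7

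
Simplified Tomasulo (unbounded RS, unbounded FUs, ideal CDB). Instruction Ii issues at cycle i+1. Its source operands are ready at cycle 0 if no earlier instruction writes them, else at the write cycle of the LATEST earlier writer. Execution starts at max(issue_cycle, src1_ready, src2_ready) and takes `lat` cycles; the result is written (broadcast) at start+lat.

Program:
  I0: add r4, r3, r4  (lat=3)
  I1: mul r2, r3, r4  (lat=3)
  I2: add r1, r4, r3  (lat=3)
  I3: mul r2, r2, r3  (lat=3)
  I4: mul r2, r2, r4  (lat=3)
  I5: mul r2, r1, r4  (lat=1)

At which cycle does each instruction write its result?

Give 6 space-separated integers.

I0 add r4: issue@1 deps=(None,None) exec_start@1 write@4
I1 mul r2: issue@2 deps=(None,0) exec_start@4 write@7
I2 add r1: issue@3 deps=(0,None) exec_start@4 write@7
I3 mul r2: issue@4 deps=(1,None) exec_start@7 write@10
I4 mul r2: issue@5 deps=(3,0) exec_start@10 write@13
I5 mul r2: issue@6 deps=(2,0) exec_start@7 write@8

Answer: 4 7 7 10 13 8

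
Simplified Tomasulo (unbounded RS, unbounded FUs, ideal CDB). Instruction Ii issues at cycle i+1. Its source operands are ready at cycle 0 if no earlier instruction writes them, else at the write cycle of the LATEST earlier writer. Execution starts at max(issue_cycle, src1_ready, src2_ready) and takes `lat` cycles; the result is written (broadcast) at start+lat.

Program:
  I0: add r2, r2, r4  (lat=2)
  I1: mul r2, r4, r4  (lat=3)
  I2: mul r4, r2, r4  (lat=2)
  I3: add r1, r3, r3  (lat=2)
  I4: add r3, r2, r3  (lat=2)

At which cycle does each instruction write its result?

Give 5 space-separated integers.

I0 add r2: issue@1 deps=(None,None) exec_start@1 write@3
I1 mul r2: issue@2 deps=(None,None) exec_start@2 write@5
I2 mul r4: issue@3 deps=(1,None) exec_start@5 write@7
I3 add r1: issue@4 deps=(None,None) exec_start@4 write@6
I4 add r3: issue@5 deps=(1,None) exec_start@5 write@7

Answer: 3 5 7 6 7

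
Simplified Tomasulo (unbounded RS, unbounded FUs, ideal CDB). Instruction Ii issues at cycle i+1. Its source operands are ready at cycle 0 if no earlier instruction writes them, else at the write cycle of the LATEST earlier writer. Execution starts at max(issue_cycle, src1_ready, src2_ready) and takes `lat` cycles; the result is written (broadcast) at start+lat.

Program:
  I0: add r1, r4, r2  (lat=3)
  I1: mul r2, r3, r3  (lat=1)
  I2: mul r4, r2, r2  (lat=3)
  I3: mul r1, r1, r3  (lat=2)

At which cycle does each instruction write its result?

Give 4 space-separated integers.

Answer: 4 3 6 6

Derivation:
I0 add r1: issue@1 deps=(None,None) exec_start@1 write@4
I1 mul r2: issue@2 deps=(None,None) exec_start@2 write@3
I2 mul r4: issue@3 deps=(1,1) exec_start@3 write@6
I3 mul r1: issue@4 deps=(0,None) exec_start@4 write@6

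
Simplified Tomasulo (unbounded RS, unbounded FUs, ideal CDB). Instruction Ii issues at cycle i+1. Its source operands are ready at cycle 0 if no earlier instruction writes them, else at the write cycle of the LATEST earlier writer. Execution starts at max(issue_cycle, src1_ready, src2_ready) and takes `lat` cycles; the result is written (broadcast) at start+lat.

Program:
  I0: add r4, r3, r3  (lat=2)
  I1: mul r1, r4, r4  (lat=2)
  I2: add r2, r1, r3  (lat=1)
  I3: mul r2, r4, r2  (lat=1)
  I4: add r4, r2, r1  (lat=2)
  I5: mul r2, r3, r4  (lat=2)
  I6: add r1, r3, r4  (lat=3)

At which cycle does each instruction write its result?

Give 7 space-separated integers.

Answer: 3 5 6 7 9 11 12

Derivation:
I0 add r4: issue@1 deps=(None,None) exec_start@1 write@3
I1 mul r1: issue@2 deps=(0,0) exec_start@3 write@5
I2 add r2: issue@3 deps=(1,None) exec_start@5 write@6
I3 mul r2: issue@4 deps=(0,2) exec_start@6 write@7
I4 add r4: issue@5 deps=(3,1) exec_start@7 write@9
I5 mul r2: issue@6 deps=(None,4) exec_start@9 write@11
I6 add r1: issue@7 deps=(None,4) exec_start@9 write@12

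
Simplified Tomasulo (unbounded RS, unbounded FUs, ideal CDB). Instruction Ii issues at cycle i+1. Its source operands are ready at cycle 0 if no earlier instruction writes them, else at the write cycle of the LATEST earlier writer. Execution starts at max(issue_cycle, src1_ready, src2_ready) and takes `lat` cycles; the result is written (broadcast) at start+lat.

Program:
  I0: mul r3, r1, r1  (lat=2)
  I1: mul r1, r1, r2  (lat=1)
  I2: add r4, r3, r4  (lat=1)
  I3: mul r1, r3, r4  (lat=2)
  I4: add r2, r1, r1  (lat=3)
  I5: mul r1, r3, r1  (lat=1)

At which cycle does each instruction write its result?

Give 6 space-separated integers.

Answer: 3 3 4 6 9 7

Derivation:
I0 mul r3: issue@1 deps=(None,None) exec_start@1 write@3
I1 mul r1: issue@2 deps=(None,None) exec_start@2 write@3
I2 add r4: issue@3 deps=(0,None) exec_start@3 write@4
I3 mul r1: issue@4 deps=(0,2) exec_start@4 write@6
I4 add r2: issue@5 deps=(3,3) exec_start@6 write@9
I5 mul r1: issue@6 deps=(0,3) exec_start@6 write@7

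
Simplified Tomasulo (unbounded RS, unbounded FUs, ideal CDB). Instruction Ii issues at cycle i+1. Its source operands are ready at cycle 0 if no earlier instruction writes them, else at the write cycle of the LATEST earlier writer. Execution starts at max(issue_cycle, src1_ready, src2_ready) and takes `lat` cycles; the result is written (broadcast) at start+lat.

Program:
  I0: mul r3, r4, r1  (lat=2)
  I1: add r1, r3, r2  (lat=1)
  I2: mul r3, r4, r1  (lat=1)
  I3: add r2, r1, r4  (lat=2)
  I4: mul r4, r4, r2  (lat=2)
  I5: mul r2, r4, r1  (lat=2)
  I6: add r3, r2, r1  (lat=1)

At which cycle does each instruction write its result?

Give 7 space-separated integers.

I0 mul r3: issue@1 deps=(None,None) exec_start@1 write@3
I1 add r1: issue@2 deps=(0,None) exec_start@3 write@4
I2 mul r3: issue@3 deps=(None,1) exec_start@4 write@5
I3 add r2: issue@4 deps=(1,None) exec_start@4 write@6
I4 mul r4: issue@5 deps=(None,3) exec_start@6 write@8
I5 mul r2: issue@6 deps=(4,1) exec_start@8 write@10
I6 add r3: issue@7 deps=(5,1) exec_start@10 write@11

Answer: 3 4 5 6 8 10 11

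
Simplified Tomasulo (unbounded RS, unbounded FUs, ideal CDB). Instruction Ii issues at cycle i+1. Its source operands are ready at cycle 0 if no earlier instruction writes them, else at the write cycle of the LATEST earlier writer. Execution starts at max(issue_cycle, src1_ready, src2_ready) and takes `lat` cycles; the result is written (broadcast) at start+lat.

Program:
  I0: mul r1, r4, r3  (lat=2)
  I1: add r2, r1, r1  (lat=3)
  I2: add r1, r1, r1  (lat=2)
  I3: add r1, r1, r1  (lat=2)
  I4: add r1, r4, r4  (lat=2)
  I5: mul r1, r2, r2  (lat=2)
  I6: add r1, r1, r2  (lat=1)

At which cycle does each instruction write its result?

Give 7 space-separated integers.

Answer: 3 6 5 7 7 8 9

Derivation:
I0 mul r1: issue@1 deps=(None,None) exec_start@1 write@3
I1 add r2: issue@2 deps=(0,0) exec_start@3 write@6
I2 add r1: issue@3 deps=(0,0) exec_start@3 write@5
I3 add r1: issue@4 deps=(2,2) exec_start@5 write@7
I4 add r1: issue@5 deps=(None,None) exec_start@5 write@7
I5 mul r1: issue@6 deps=(1,1) exec_start@6 write@8
I6 add r1: issue@7 deps=(5,1) exec_start@8 write@9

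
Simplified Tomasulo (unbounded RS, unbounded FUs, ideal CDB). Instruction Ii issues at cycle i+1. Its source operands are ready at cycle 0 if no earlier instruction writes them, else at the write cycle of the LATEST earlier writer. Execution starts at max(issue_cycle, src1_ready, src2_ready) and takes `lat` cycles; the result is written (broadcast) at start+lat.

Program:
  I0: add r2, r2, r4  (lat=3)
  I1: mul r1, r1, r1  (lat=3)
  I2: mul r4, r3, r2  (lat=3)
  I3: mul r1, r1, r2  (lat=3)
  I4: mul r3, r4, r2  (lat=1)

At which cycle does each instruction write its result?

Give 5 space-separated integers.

I0 add r2: issue@1 deps=(None,None) exec_start@1 write@4
I1 mul r1: issue@2 deps=(None,None) exec_start@2 write@5
I2 mul r4: issue@3 deps=(None,0) exec_start@4 write@7
I3 mul r1: issue@4 deps=(1,0) exec_start@5 write@8
I4 mul r3: issue@5 deps=(2,0) exec_start@7 write@8

Answer: 4 5 7 8 8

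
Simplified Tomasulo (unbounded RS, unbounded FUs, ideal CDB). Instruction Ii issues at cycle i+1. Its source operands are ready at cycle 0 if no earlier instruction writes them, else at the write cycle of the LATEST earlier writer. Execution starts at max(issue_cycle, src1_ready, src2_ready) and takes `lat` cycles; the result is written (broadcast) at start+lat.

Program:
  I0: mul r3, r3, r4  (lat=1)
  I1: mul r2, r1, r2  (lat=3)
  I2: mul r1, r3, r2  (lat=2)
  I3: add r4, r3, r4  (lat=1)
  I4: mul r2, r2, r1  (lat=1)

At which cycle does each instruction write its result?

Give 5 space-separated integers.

Answer: 2 5 7 5 8

Derivation:
I0 mul r3: issue@1 deps=(None,None) exec_start@1 write@2
I1 mul r2: issue@2 deps=(None,None) exec_start@2 write@5
I2 mul r1: issue@3 deps=(0,1) exec_start@5 write@7
I3 add r4: issue@4 deps=(0,None) exec_start@4 write@5
I4 mul r2: issue@5 deps=(1,2) exec_start@7 write@8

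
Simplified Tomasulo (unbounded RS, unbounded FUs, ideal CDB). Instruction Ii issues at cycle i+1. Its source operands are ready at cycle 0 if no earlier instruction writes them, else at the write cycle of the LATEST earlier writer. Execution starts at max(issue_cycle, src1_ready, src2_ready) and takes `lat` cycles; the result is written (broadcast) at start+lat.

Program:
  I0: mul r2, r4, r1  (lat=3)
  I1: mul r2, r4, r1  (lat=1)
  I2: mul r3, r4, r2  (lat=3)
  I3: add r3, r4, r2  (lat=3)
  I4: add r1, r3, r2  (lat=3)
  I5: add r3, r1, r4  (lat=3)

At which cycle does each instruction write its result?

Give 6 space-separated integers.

I0 mul r2: issue@1 deps=(None,None) exec_start@1 write@4
I1 mul r2: issue@2 deps=(None,None) exec_start@2 write@3
I2 mul r3: issue@3 deps=(None,1) exec_start@3 write@6
I3 add r3: issue@4 deps=(None,1) exec_start@4 write@7
I4 add r1: issue@5 deps=(3,1) exec_start@7 write@10
I5 add r3: issue@6 deps=(4,None) exec_start@10 write@13

Answer: 4 3 6 7 10 13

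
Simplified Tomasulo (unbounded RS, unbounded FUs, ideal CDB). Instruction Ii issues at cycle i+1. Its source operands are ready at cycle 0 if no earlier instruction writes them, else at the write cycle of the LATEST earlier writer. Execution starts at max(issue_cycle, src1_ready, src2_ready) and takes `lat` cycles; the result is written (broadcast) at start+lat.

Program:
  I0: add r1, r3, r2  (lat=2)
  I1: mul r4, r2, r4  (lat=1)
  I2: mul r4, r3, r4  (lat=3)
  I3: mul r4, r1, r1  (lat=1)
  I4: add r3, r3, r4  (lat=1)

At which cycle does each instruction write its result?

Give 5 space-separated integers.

Answer: 3 3 6 5 6

Derivation:
I0 add r1: issue@1 deps=(None,None) exec_start@1 write@3
I1 mul r4: issue@2 deps=(None,None) exec_start@2 write@3
I2 mul r4: issue@3 deps=(None,1) exec_start@3 write@6
I3 mul r4: issue@4 deps=(0,0) exec_start@4 write@5
I4 add r3: issue@5 deps=(None,3) exec_start@5 write@6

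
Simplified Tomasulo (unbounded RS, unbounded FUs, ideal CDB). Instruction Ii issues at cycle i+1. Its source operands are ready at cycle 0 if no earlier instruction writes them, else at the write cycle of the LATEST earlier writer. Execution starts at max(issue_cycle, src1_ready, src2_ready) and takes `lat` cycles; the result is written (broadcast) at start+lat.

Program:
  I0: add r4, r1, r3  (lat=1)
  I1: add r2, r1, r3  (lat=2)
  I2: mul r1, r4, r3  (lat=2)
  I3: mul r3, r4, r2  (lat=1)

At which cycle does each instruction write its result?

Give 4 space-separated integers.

Answer: 2 4 5 5

Derivation:
I0 add r4: issue@1 deps=(None,None) exec_start@1 write@2
I1 add r2: issue@2 deps=(None,None) exec_start@2 write@4
I2 mul r1: issue@3 deps=(0,None) exec_start@3 write@5
I3 mul r3: issue@4 deps=(0,1) exec_start@4 write@5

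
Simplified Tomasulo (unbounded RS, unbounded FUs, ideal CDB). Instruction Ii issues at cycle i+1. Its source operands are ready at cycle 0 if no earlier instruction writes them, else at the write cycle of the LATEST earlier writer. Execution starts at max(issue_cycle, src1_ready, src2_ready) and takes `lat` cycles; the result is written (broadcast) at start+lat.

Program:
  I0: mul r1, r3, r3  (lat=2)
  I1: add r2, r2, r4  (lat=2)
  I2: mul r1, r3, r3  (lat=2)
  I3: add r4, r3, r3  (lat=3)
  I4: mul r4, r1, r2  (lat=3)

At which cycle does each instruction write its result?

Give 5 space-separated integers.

Answer: 3 4 5 7 8

Derivation:
I0 mul r1: issue@1 deps=(None,None) exec_start@1 write@3
I1 add r2: issue@2 deps=(None,None) exec_start@2 write@4
I2 mul r1: issue@3 deps=(None,None) exec_start@3 write@5
I3 add r4: issue@4 deps=(None,None) exec_start@4 write@7
I4 mul r4: issue@5 deps=(2,1) exec_start@5 write@8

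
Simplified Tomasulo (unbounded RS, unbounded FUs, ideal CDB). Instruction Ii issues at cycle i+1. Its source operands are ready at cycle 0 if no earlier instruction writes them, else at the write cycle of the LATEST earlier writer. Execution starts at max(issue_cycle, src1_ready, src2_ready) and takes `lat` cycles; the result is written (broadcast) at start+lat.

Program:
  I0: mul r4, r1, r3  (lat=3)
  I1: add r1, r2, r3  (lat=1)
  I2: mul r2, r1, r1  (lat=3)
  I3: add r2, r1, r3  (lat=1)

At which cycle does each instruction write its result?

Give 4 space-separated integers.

Answer: 4 3 6 5

Derivation:
I0 mul r4: issue@1 deps=(None,None) exec_start@1 write@4
I1 add r1: issue@2 deps=(None,None) exec_start@2 write@3
I2 mul r2: issue@3 deps=(1,1) exec_start@3 write@6
I3 add r2: issue@4 deps=(1,None) exec_start@4 write@5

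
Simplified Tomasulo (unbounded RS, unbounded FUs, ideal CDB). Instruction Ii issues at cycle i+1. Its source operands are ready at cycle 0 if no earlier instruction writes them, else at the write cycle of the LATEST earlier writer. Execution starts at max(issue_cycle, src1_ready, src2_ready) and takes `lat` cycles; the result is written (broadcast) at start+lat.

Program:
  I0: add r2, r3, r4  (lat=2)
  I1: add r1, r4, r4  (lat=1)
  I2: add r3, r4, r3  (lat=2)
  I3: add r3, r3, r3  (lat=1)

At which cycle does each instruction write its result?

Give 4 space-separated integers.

I0 add r2: issue@1 deps=(None,None) exec_start@1 write@3
I1 add r1: issue@2 deps=(None,None) exec_start@2 write@3
I2 add r3: issue@3 deps=(None,None) exec_start@3 write@5
I3 add r3: issue@4 deps=(2,2) exec_start@5 write@6

Answer: 3 3 5 6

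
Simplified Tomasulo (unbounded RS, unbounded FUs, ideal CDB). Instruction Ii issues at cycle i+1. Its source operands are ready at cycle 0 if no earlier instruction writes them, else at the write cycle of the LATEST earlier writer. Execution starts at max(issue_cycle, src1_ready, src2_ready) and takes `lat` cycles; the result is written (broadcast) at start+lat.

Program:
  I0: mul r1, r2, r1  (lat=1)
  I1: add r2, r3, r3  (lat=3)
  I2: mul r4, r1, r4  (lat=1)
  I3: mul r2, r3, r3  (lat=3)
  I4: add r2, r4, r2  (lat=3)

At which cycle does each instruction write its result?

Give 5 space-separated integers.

I0 mul r1: issue@1 deps=(None,None) exec_start@1 write@2
I1 add r2: issue@2 deps=(None,None) exec_start@2 write@5
I2 mul r4: issue@3 deps=(0,None) exec_start@3 write@4
I3 mul r2: issue@4 deps=(None,None) exec_start@4 write@7
I4 add r2: issue@5 deps=(2,3) exec_start@7 write@10

Answer: 2 5 4 7 10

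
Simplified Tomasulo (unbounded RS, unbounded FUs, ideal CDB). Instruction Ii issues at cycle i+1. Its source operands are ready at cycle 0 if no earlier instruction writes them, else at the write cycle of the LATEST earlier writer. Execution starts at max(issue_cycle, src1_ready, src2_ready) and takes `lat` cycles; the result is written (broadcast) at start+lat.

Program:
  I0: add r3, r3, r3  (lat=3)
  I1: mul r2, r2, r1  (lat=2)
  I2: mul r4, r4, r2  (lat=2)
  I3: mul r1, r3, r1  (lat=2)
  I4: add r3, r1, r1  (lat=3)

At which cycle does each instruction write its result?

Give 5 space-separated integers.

Answer: 4 4 6 6 9

Derivation:
I0 add r3: issue@1 deps=(None,None) exec_start@1 write@4
I1 mul r2: issue@2 deps=(None,None) exec_start@2 write@4
I2 mul r4: issue@3 deps=(None,1) exec_start@4 write@6
I3 mul r1: issue@4 deps=(0,None) exec_start@4 write@6
I4 add r3: issue@5 deps=(3,3) exec_start@6 write@9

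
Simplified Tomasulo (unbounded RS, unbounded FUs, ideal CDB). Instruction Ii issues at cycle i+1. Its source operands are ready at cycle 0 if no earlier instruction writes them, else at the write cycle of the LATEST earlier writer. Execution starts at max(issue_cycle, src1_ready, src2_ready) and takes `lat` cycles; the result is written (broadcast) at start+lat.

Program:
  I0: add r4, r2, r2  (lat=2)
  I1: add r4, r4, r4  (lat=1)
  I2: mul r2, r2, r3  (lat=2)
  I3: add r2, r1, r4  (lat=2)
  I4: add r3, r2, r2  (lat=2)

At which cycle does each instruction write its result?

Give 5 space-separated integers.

Answer: 3 4 5 6 8

Derivation:
I0 add r4: issue@1 deps=(None,None) exec_start@1 write@3
I1 add r4: issue@2 deps=(0,0) exec_start@3 write@4
I2 mul r2: issue@3 deps=(None,None) exec_start@3 write@5
I3 add r2: issue@4 deps=(None,1) exec_start@4 write@6
I4 add r3: issue@5 deps=(3,3) exec_start@6 write@8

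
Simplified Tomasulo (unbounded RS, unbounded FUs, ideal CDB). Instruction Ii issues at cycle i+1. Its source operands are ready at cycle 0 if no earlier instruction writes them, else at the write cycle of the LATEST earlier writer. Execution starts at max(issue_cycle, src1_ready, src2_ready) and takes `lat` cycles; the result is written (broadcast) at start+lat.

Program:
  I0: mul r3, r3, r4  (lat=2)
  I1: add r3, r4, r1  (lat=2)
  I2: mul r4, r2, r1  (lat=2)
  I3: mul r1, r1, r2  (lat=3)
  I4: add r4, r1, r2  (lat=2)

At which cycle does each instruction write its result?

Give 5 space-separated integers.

I0 mul r3: issue@1 deps=(None,None) exec_start@1 write@3
I1 add r3: issue@2 deps=(None,None) exec_start@2 write@4
I2 mul r4: issue@3 deps=(None,None) exec_start@3 write@5
I3 mul r1: issue@4 deps=(None,None) exec_start@4 write@7
I4 add r4: issue@5 deps=(3,None) exec_start@7 write@9

Answer: 3 4 5 7 9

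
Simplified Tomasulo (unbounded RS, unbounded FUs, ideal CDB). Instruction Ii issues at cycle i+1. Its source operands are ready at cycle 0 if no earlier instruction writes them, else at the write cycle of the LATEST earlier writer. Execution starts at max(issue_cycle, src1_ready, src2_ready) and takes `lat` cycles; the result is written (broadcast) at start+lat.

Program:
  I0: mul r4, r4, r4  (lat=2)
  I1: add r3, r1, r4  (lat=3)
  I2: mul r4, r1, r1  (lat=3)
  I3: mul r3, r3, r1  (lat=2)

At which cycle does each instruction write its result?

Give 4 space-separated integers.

I0 mul r4: issue@1 deps=(None,None) exec_start@1 write@3
I1 add r3: issue@2 deps=(None,0) exec_start@3 write@6
I2 mul r4: issue@3 deps=(None,None) exec_start@3 write@6
I3 mul r3: issue@4 deps=(1,None) exec_start@6 write@8

Answer: 3 6 6 8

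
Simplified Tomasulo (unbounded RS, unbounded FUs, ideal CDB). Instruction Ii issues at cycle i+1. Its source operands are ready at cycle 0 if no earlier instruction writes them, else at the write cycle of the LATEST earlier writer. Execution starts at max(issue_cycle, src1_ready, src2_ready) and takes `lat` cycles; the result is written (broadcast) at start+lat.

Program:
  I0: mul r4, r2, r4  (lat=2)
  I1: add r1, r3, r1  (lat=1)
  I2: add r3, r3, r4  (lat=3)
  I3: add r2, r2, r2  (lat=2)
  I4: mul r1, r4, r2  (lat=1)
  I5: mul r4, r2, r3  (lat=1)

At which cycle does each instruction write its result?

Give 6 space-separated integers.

I0 mul r4: issue@1 deps=(None,None) exec_start@1 write@3
I1 add r1: issue@2 deps=(None,None) exec_start@2 write@3
I2 add r3: issue@3 deps=(None,0) exec_start@3 write@6
I3 add r2: issue@4 deps=(None,None) exec_start@4 write@6
I4 mul r1: issue@5 deps=(0,3) exec_start@6 write@7
I5 mul r4: issue@6 deps=(3,2) exec_start@6 write@7

Answer: 3 3 6 6 7 7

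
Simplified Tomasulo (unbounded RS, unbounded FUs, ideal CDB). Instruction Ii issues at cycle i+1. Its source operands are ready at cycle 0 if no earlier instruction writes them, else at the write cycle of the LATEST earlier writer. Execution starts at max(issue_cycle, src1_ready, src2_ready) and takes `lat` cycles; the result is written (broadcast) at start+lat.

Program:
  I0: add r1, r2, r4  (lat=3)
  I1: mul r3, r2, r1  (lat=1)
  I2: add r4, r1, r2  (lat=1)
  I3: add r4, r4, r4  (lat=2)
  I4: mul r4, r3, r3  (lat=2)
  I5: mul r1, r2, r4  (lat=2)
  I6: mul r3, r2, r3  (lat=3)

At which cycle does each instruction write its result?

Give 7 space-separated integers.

Answer: 4 5 5 7 7 9 10

Derivation:
I0 add r1: issue@1 deps=(None,None) exec_start@1 write@4
I1 mul r3: issue@2 deps=(None,0) exec_start@4 write@5
I2 add r4: issue@3 deps=(0,None) exec_start@4 write@5
I3 add r4: issue@4 deps=(2,2) exec_start@5 write@7
I4 mul r4: issue@5 deps=(1,1) exec_start@5 write@7
I5 mul r1: issue@6 deps=(None,4) exec_start@7 write@9
I6 mul r3: issue@7 deps=(None,1) exec_start@7 write@10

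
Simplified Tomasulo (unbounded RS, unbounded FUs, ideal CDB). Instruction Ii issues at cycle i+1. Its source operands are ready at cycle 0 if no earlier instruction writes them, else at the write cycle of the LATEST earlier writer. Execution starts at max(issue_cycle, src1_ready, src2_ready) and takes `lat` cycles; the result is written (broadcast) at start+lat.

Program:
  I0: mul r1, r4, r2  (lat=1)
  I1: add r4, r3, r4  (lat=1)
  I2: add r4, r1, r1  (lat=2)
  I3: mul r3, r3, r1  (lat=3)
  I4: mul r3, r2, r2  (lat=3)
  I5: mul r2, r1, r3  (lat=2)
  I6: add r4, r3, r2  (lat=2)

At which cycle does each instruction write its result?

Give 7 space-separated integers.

I0 mul r1: issue@1 deps=(None,None) exec_start@1 write@2
I1 add r4: issue@2 deps=(None,None) exec_start@2 write@3
I2 add r4: issue@3 deps=(0,0) exec_start@3 write@5
I3 mul r3: issue@4 deps=(None,0) exec_start@4 write@7
I4 mul r3: issue@5 deps=(None,None) exec_start@5 write@8
I5 mul r2: issue@6 deps=(0,4) exec_start@8 write@10
I6 add r4: issue@7 deps=(4,5) exec_start@10 write@12

Answer: 2 3 5 7 8 10 12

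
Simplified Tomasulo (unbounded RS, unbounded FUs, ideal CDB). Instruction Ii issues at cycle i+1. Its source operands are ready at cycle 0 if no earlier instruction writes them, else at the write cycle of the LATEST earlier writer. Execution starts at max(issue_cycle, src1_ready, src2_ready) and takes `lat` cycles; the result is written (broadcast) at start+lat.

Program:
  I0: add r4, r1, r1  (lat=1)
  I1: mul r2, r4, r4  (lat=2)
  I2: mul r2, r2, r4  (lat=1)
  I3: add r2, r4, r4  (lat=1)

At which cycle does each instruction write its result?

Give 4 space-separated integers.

Answer: 2 4 5 5

Derivation:
I0 add r4: issue@1 deps=(None,None) exec_start@1 write@2
I1 mul r2: issue@2 deps=(0,0) exec_start@2 write@4
I2 mul r2: issue@3 deps=(1,0) exec_start@4 write@5
I3 add r2: issue@4 deps=(0,0) exec_start@4 write@5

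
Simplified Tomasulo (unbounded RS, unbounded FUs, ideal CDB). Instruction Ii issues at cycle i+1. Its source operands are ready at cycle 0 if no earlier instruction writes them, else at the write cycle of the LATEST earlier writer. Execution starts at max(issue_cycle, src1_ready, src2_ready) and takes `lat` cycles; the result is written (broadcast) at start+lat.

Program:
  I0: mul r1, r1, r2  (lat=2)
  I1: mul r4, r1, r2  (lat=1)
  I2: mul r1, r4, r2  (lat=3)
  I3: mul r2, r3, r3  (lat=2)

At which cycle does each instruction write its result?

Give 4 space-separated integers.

Answer: 3 4 7 6

Derivation:
I0 mul r1: issue@1 deps=(None,None) exec_start@1 write@3
I1 mul r4: issue@2 deps=(0,None) exec_start@3 write@4
I2 mul r1: issue@3 deps=(1,None) exec_start@4 write@7
I3 mul r2: issue@4 deps=(None,None) exec_start@4 write@6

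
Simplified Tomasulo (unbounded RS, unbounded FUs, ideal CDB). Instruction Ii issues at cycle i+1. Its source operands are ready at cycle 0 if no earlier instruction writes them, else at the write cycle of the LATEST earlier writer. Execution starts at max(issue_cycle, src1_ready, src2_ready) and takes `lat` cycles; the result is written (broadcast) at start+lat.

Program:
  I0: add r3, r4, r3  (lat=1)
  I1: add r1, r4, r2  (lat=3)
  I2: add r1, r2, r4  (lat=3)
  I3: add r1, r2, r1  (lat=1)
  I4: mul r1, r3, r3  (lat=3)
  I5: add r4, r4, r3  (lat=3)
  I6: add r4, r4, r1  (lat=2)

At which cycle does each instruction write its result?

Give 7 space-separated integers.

I0 add r3: issue@1 deps=(None,None) exec_start@1 write@2
I1 add r1: issue@2 deps=(None,None) exec_start@2 write@5
I2 add r1: issue@3 deps=(None,None) exec_start@3 write@6
I3 add r1: issue@4 deps=(None,2) exec_start@6 write@7
I4 mul r1: issue@5 deps=(0,0) exec_start@5 write@8
I5 add r4: issue@6 deps=(None,0) exec_start@6 write@9
I6 add r4: issue@7 deps=(5,4) exec_start@9 write@11

Answer: 2 5 6 7 8 9 11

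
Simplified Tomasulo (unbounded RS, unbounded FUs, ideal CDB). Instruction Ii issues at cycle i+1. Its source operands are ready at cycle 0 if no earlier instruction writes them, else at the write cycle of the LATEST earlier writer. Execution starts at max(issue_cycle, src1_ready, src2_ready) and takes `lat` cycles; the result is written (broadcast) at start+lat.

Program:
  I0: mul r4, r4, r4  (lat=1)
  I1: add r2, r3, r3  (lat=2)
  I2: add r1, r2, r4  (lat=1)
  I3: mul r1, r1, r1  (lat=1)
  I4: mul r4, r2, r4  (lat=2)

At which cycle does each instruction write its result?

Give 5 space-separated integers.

I0 mul r4: issue@1 deps=(None,None) exec_start@1 write@2
I1 add r2: issue@2 deps=(None,None) exec_start@2 write@4
I2 add r1: issue@3 deps=(1,0) exec_start@4 write@5
I3 mul r1: issue@4 deps=(2,2) exec_start@5 write@6
I4 mul r4: issue@5 deps=(1,0) exec_start@5 write@7

Answer: 2 4 5 6 7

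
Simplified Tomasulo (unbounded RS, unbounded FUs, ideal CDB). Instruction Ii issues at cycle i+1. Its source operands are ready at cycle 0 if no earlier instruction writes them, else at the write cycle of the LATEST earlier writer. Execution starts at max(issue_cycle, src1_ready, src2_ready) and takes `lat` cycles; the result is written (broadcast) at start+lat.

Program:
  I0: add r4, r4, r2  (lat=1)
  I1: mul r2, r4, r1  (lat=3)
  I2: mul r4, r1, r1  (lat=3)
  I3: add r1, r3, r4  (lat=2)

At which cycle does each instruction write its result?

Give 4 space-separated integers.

I0 add r4: issue@1 deps=(None,None) exec_start@1 write@2
I1 mul r2: issue@2 deps=(0,None) exec_start@2 write@5
I2 mul r4: issue@3 deps=(None,None) exec_start@3 write@6
I3 add r1: issue@4 deps=(None,2) exec_start@6 write@8

Answer: 2 5 6 8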